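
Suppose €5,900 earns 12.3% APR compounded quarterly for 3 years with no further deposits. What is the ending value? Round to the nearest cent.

€8,485.79

i = 0.123/4 = 0.03075 per quarter; n = 3·4 = 12.
FV = PV·(1+i)^n = 5,900 × 1.438269 = 8,485.7871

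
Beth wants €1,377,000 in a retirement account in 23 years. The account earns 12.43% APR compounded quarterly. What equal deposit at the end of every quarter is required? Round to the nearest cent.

With 4 periods per year: i = 0.031075, n = 92.
PMT = 1.377e+06 / ( [(1+0.031075)^92 − 1] / 0.031075 ) = 1.377e+06 / 505.213394 = 2,725.5809

€2,725.58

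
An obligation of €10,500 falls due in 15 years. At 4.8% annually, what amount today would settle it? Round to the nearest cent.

PV = 10,500 / (1 + 0.048)^15 = 10,500 / 2.020316 = 5,197.2075

€5,197.21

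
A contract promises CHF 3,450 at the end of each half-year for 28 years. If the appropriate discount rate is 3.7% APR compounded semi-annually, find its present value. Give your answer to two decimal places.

CHF 119,678.33

Periodic rate i = 0.037/2 = 0.0185; n = 28 × 2 = 56 periods.
PV = PMT · [1 − (1+i)^(−n)] / i = 3450 · 34.689370 = 119,678.3282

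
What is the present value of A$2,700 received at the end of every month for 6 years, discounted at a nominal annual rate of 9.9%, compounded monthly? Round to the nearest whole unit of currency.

i = 0.099/12 = 0.00825 per month; n = 6·12 = 72.
PV = PMT · [1 − (1+i)^(−n)] / i = 2700 · 54.125883 = 146,139.8830

A$146,140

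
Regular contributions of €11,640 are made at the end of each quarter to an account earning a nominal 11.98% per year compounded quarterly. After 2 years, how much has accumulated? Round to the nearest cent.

With 4 periods per year: i = 0.02995, n = 8.
Accumulation factor s(8|0.02995) = 8.890758; FV = 11640 × 8.890758 = 103,488.4283

€103,488.43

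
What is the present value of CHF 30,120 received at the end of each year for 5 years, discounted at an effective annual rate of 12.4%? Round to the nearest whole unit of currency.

Annuity factor a(5|0.124) = 3.569340; PV = 30120 × 3.569340 = 107,508.5065

CHF 107,509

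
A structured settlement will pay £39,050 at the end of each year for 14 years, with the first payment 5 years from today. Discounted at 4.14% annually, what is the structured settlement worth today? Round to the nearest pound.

£347,487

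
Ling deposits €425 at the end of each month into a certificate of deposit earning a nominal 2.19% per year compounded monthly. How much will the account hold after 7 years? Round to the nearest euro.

i = 0.0219/12 = 0.001825 per month; n = 7·12 = 84.
Accumulation factor s(84|0.001825) = 90.691384; FV = 425 × 90.691384 = 38,543.8384

€38,544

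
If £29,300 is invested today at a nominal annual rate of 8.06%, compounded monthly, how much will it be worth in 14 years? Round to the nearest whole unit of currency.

Periodic rate i = 0.0806/12 = 0.00671667; n = 14 × 12 = 168 periods.
29,300 × (1+0.00671667)^168 = 29,300 × 3.079069 = 90,216.7273

£90,217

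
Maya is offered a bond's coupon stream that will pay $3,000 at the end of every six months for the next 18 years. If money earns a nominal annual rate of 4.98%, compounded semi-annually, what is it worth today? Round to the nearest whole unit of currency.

With 2 periods per year: i = 0.0249, n = 36.
PV = PMT · [1 − (1+i)^(−n)] / i = 3000 · 23.592764 = 70,778.2923

$70,778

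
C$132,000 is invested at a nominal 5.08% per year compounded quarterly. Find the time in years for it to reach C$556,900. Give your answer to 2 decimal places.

Periodic rate i = 0.0508/4 = 0.0127.
n = ln(556900/132000) / ln(1+0.0127) = ln(4.21894) / 0.012620 = 114.0713 quarters
= 114.0713/4 years

28.52 years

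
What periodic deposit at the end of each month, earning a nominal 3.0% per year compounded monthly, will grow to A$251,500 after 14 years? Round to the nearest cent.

A$1,206.43

i = 0.03/12 = 0.0025 per month; n = 14·12 = 168.
FV-annuity factor = 208.465626; PMT = 251500 / 208.465626 = 1,206.4339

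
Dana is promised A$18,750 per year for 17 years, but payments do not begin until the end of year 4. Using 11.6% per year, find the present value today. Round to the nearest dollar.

A$98,293

PV at t=3 (ordinary 17-year annuity): 18750 × a(17|0.116) = 18750 × 7.286398 = 136,619.9664
Discount back 3 years: 136,619.9664 × (1+0.116)^(−3) = 136,619.9664 × 0.719461 = 98,292.7737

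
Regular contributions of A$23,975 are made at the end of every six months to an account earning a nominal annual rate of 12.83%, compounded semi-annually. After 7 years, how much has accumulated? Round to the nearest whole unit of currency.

With 2 periods per year: i = 0.06415, n = 14.
FV = 23975 × [(1+0.06415)^14 − 1] / 0.06415 = 23975 × 21.637266 = 518,753.4547

A$518,753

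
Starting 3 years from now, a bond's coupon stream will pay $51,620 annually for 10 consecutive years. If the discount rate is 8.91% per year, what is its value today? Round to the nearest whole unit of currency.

PV at t=2 (ordinary 10-year annuity): 51620 × a(10|0.0891) = 51620 × 6.443159 = 332,595.8902
Discount back 2 years: 332,595.8902 × (1+0.0891)^(−2) = 332,595.8902 × 0.843072 = 280,402.1649

$280,402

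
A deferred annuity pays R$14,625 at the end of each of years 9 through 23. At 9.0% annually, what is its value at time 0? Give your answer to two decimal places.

R$59,163.80

PV at t=8 (ordinary 15-year annuity): 14625 × a(15|0.09) = 14625 × 8.060688 = 117,887.5683
Discount back 8 years: 117,887.5683 × (1+0.09)^(−8) = 117,887.5683 × 0.501866 = 59,163.7953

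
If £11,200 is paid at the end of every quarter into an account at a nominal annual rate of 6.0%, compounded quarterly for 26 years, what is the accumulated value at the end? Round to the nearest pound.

£2,765,662

i = 0.06/4 = 0.015 per quarter; n = 26·4 = 104.
Accumulation factor s(104|0.015) = 246.934114; FV = 11200 × 246.934114 = 2,765,662.0746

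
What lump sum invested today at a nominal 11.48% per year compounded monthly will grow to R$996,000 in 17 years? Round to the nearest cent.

Periodic rate i = 0.1148/12 = 0.00956667; n = 17 × 12 = 204 periods.
PV = FV·(1+i)^(−n) = 996,000 × 0.143370 = 142,796.8938

R$142,796.89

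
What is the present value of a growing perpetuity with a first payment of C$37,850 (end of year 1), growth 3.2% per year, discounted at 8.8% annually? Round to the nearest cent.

PV = PMT / (i − g) = 37850 / (0.088 − 0.032) = 37850 / 0.056000 = 675,892.8571

C$675,892.86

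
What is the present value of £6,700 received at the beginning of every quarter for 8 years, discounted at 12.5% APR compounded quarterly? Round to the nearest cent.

£138,507.24

With 4 periods per year: i = 0.03125, n = 32.
PV = 6700 × [1 − (1+0.03125)^(−32)] / 0.03125 × (1+i) = 6700 × 20.672723 = 138,507.2412
(annuity-due: payments at period start, so ×(1+i).)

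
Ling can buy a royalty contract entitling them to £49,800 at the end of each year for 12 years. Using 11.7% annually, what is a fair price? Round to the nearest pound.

PV = PMT · [1 − (1+i)^(−n)] / i = 49800 · 6.281446 = 312,816.0097

£312,816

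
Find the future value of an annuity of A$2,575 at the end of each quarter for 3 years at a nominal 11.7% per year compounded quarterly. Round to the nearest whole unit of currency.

A$36,389

Periodic rate i = 0.117/4 = 0.02925; n = 3 × 4 = 12 periods.
Accumulation factor s(12|0.02925) = 14.131711; FV = 2575 × 14.131711 = 36,389.1565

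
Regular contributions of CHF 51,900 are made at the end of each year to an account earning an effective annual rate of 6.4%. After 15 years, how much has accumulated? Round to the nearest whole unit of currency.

CHF 1,245,482

Accumulation factor s(15|0.064) = 23.997735; FV = 51900 × 23.997735 = 1,245,482.4254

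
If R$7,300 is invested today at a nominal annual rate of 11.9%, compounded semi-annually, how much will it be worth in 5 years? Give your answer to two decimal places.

R$13,011.65

i = 0.119/2 = 0.0595 per half-year; n = 5·2 = 10.
FV = PV·(1+i)^n = 7,300 × 1.782418 = 13,011.6529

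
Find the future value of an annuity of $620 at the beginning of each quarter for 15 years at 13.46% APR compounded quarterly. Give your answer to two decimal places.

$119,691.52

With 4 periods per year: i = 0.03365, n = 60.
FV = PMT · [(1+i)^n − 1] / i × (1+i) = 620 · 193.050832 = 119,691.5161
(Beginning-of-period payments → annuity-due factor ×(1+i).)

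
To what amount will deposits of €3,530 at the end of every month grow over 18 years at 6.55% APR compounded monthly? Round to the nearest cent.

€1,449,109.71

i = 0.0655/12 = 0.00545833 per month; n = 18·12 = 216.
FV = 3530 × [(1+0.00545833)^216 − 1] / 0.00545833 = 3530 × 410.512665 = 1,449,109.7085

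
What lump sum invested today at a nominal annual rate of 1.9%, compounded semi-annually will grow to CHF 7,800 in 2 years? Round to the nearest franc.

With 2 periods per year: i = 0.0095, n = 4.
PV = 7,800 / (1 + 0.0095)^4 = 7,800 / 1.038545 = 7,510.5079

CHF 7,511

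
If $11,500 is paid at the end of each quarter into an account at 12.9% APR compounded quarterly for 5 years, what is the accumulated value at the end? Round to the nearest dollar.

$316,180

i = 0.129/4 = 0.03225 per quarter; n = 5·4 = 20.
FV = PMT · [(1+i)^n − 1] / i = 11500 · 27.493898 = 316,179.8226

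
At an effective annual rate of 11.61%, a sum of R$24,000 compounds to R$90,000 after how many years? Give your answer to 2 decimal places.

(1+i)^n = 90000/24000 = 3.75000, so n = ln 3.75000 / ln 1.1161 = 12.0334 years

12.03 years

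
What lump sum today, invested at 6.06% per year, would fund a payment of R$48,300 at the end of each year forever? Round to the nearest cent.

PV = C/r = 48300/0.0606 = 797,029.7030

R$797,029.70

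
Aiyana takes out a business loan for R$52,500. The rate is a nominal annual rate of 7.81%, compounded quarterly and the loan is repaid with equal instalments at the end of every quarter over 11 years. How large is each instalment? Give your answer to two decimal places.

Periodic rate i = 0.0781/4 = 0.019525; n = 11 × 4 = 44 periods.
PMT = 52500 / ( [1 − (1+0.019525)^(−44)] / 0.019525 ) = 52500 / 29.343697 = 1,789.1406

R$1,789.14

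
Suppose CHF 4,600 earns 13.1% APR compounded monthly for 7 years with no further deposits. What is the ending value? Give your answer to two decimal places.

Periodic rate i = 0.131/12 = 0.0109167; n = 7 × 12 = 84 periods.
FV = PV·(1+i)^n = 4,600 × 2.489373 = 11,451.1154

CHF 11,451.12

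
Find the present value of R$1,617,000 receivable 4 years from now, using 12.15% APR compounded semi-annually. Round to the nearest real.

R$1,008,801

Periodic rate i = 0.1215/2 = 0.06075; n = 4 × 2 = 8 periods.
Discount factor = (1+0.06075)^(−8) = 0.623872; PV = 1,617,000 × 0.623872 = 1,008,801.4467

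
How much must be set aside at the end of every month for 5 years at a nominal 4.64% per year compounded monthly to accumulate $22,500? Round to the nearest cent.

i = 0.0464/12 = 0.00386667 per month; n = 5·12 = 60.
FV-annuity factor = 67.385083; PMT = 22500 / 67.385083 = 333.9018

$333.90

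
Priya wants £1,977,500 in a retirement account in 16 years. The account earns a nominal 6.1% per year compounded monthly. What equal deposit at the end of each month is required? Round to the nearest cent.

i = 0.061/12 = 0.00508333 per month; n = 16·12 = 192.
PMT = 1.9775e+06 / ( [(1+0.00508333)^192 − 1] / 0.00508333 ) = 1.9775e+06 / 324.052483 = 6,102.4066

£6,102.41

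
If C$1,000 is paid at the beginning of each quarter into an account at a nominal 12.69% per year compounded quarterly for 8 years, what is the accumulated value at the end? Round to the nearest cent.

i = 0.1269/4 = 0.031725 per quarter; n = 8·4 = 32.
Accumulation factor s(32|0.031725) × (1+i) = 55.829586; FV = 1000 × 55.829586 = 55,829.5859
(annuity-due: payments at period start, so ×(1+i).)

C$55,829.59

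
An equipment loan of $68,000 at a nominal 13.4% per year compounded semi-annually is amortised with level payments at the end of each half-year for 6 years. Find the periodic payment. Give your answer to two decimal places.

$8,424.97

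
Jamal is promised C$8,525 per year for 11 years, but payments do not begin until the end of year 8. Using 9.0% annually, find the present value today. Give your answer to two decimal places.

C$31,735.78

Value one period before first payment (t=7): 8525 × [1 − (1+0.09)^(−11)] / 0.09 = 8525 × 6.805191 = 58,014.2495
PV₀ = 58,014.2495 / (1+0.09)^7 = 58,014.2495 / 1.828039 = 31,735.7811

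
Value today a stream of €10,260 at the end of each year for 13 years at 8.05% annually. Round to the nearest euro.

PV = PMT · [1 − (1+i)^(−n)] / i = 10260 · 7.882086 = 80,870.2016

€80,870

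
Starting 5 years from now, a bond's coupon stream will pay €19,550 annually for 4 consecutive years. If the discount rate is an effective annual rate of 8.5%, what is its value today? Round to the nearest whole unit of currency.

€46,208

PV at t=4 (ordinary 4-year annuity): 19550 × a(4|0.085) = 19550 × 3.275597 = 64,037.9146
PV₀ = 64,037.9146 / (1+0.085)^4 = 64,037.9146 / 1.385859 = 46,208.1124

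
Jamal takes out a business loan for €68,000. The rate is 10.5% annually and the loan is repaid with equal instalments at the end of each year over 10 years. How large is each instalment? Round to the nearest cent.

€11,305.50

PMT = 68000 / ( [1 − (1+0.105)^(−10)] / 0.105 ) = 68000 / 6.014773 = 11,305.4978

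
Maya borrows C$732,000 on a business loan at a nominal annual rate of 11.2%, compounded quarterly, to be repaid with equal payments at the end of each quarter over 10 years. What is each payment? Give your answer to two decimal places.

C$30,652.40

Periodic rate i = 0.112/4 = 0.028; n = 10 × 4 = 40 periods.
Annuity-PV factor = 23.880672; PMT = 732000 / 23.880672 = 30,652.4035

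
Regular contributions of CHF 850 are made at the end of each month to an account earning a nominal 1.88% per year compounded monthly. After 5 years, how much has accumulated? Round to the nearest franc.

With 12 periods per year: i = 0.00156667, n = 60.
FV = PMT · [(1+i)^n − 1] / i = 850 · 62.858900 = 53,430.0646

CHF 53,430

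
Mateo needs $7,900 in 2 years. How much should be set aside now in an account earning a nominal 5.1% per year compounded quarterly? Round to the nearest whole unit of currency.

$7,139

i = 0.051/4 = 0.01275 per quarter; n = 2·4 = 8.
PV = FV·(1+i)^(−n) = 7,900 × 0.903612 = 7,138.5347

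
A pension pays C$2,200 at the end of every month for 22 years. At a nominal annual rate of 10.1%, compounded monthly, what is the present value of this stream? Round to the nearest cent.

Periodic rate i = 0.101/12 = 0.00841667; n = 22 × 12 = 264 periods.
PV = 2200 × [1 − (1+0.00841667)^(−264)] / 0.00841667 = 2200 × 105.813300 = 232,789.2607

C$232,789.26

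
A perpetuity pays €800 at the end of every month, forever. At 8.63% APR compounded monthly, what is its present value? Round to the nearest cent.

Periodic rate i = 0.0863/12 = 0.00719167.
PV = C/r = 800/0.00719167 = 111,239.8610

€111,239.86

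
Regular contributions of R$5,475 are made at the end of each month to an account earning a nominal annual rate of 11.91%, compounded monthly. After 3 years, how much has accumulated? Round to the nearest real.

i = 0.1191/12 = 0.009925 per month; n = 3·12 = 36.
FV = PMT · [(1+i)^n − 1] / i = 5475 · 43.017524 = 235,520.9421

R$235,521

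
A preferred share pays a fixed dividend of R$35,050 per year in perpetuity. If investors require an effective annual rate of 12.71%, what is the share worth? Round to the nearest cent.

PV = C/r = 35050/0.1271 = 275,767.1125

R$275,767.11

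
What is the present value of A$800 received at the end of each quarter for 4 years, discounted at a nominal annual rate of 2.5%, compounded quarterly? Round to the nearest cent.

A$12,144.76

i = 0.025/4 = 0.00625 per quarter; n = 4·4 = 16.
Annuity factor a(16|0.00625) = 15.180952; PV = 800 × 15.180952 = 12,144.7615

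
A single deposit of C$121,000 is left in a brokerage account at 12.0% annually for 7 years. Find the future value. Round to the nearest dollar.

C$267,492

FV = PV·(1+i)^n = 121,000 × 2.210681 = 267,492.4503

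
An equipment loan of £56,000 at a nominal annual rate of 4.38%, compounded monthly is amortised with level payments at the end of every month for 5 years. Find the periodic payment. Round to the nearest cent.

£1,040.96

Periodic rate i = 0.0438/12 = 0.00365; n = 5 × 12 = 60 periods.
Annuity-PV factor = 53.796693; PMT = 56000 / 53.796693 = 1,040.9562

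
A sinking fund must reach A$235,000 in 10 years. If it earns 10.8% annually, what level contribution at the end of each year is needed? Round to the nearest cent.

PMT = 235000 / ( [(1+0.108)^10 − 1] / 0.108 ) = 235000 / 16.561788 = 14,189.2894

A$14,189.29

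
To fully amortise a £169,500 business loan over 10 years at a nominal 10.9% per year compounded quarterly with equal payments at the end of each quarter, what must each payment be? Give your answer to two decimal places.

With 4 periods per year: i = 0.02725, n = 40.
PMT = 169500 / ( [1 − (1+0.02725)^(−40)] / 0.02725 ) = 169500 / 24.177733 = 7,010.5828

£7,010.58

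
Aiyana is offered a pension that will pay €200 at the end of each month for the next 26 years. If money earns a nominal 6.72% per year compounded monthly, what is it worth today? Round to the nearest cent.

€29,460.26

i = 0.0672/12 = 0.0056 per month; n = 26·12 = 312.
Annuity factor a(312|0.0056) = 147.301320; PV = 200 × 147.301320 = 29,460.2639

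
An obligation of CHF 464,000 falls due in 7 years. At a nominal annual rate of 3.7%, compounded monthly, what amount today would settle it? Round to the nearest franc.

CHF 358,269

Periodic rate i = 0.037/12 = 0.00308333; n = 7 × 12 = 84 periods.
PV = FV·(1+i)^(−n) = 464,000 × 0.772131 = 358,268.6145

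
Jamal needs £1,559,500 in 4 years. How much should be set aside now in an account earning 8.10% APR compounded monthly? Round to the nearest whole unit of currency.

£1,129,137

Periodic rate i = 0.081/12 = 0.00675; n = 4 × 12 = 48 periods.
PV = FV·(1+i)^(−n) = 1,559,500 × 0.724038 = 1,129,137.2676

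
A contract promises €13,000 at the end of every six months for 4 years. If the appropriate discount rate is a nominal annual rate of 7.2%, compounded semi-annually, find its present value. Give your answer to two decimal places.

€88,989.64

Periodic rate i = 0.072/2 = 0.036; n = 4 × 2 = 8 periods.
PV = PMT · [1 − (1+i)^(−n)] / i = 13000 · 6.845357 = 88,989.6412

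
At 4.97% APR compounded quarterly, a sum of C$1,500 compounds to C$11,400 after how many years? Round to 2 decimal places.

Periodic rate i = 0.0497/4 = 0.012425.
(1+i)^n = 11400/1500 = 7.60000, so n = ln 7.60000 / ln 1.01242 = 164.2432 quarters
= 164.2432/4 years

41.06 years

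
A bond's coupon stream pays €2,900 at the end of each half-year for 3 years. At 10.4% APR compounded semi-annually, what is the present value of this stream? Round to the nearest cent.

€14,625.83

i = 0.104/2 = 0.052 per half-year; n = 3·2 = 6.
PV = PMT · [1 − (1+i)^(−n)] / i = 2900 · 5.043389 = 14,625.8272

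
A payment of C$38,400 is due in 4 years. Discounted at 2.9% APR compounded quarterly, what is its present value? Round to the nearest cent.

With 4 periods per year: i = 0.00725, n = 16.
PV = FV·(1+i)^(−n) = 38,400 × 0.890848 = 34,208.5611

C$34,208.56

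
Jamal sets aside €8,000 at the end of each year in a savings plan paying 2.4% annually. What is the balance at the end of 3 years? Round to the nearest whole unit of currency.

€24,581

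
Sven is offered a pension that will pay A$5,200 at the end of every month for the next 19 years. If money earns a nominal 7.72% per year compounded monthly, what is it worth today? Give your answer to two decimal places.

i = 0.0772/12 = 0.00643333 per month; n = 19·12 = 228.
Annuity factor a(228|0.00643333) = 119.417309; PV = 5200 × 119.417309 = 620,970.0092

A$620,970.01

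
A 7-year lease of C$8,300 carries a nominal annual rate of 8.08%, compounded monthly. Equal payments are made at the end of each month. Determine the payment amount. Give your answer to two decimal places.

C$129.70

i = 0.0808/12 = 0.00673333 per month; n = 7·12 = 84.
PMT = 8300 / ( [1 − (1+0.00673333)^(−84)] / 0.00673333 ) = 8300 / 63.995489 = 129.6966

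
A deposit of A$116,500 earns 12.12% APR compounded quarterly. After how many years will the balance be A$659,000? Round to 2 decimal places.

Periodic rate i = 0.1212/4 = 0.0303.
n = ln(659000/116500) / ln(1+0.0303) = ln(5.65665) / 0.029850 = 58.0513 quarters
= 58.0513/4 years

14.51 years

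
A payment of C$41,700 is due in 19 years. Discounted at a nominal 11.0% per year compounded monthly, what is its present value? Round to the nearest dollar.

C$5,207

i = 0.11/12 = 0.00916667 per month; n = 19·12 = 228.
PV = FV·(1+i)^(−n) = 41,700 × 0.124870 = 5,207.0952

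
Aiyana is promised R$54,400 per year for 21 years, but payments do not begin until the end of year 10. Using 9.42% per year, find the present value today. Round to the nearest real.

Value one period before first payment (t=9): 54400 × [1 − (1+0.0942)^(−21)] / 0.0942 = 54400 × 9.012768 = 490,294.5731
Discount back 9 years: 490,294.5731 × (1+0.0942)^(−9) = 490,294.5731 × 0.444764 = 218,065.3648

R$218,065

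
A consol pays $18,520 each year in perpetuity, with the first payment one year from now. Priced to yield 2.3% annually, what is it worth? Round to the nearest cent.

$805,217.39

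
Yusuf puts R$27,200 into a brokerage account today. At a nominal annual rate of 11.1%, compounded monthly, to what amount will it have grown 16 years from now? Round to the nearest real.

R$159,342

i = 0.111/12 = 0.00925 per month; n = 16·12 = 192.
FV = 27,200 × (1 + 0.00925)^192 = 159,342.0704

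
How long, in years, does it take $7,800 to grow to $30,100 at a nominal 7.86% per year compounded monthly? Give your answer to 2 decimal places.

17.24 years

Periodic rate i = 0.0786/12 = 0.00655.
n = ln(30100/7800) / ln(1+0.00655) = ln(3.85897) / 0.006529 = 206.8426 months
= 206.8426/12 years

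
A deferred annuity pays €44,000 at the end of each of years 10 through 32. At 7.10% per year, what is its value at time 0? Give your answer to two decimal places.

€265,250.55

PV at t=9 (ordinary 23-year annuity): 44000 × a(23|0.071) = 44000 × 11.176578 = 491,769.4269
PV₀ = 491,769.4269 / (1+0.071)^9 = 491,769.4269 / 1.853981 = 265,250.5468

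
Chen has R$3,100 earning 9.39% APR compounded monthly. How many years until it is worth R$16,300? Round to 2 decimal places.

Periodic rate i = 0.0939/12 = 0.007825.
n = ln(16300/3100) / ln(1+0.007825) = ln(5.25806) / 0.007795 = 212.9391 months
= 212.9391/12 years

17.74 years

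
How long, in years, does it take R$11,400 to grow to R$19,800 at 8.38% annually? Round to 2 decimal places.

6.86 years

(1+i)^n = 19800/11400 = 1.73684, so n = ln 1.73684 / ln 1.0838 = 6.8603 years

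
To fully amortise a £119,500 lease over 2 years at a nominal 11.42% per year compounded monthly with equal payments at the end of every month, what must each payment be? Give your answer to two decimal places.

With 12 periods per year: i = 0.00951667, n = 24.
PMT = 119500 / ( [1 − (1+0.00951667)^(−24)] / 0.00951667 ) = 119500 / 21.366118 = 5,592.9673

£5,592.97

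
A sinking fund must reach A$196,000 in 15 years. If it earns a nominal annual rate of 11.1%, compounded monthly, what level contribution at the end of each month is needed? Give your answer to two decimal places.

Periodic rate i = 0.111/12 = 0.00925; n = 15 × 12 = 180 periods.
PMT = 196000 / ( [(1+0.00925)^180 − 1] / 0.00925 ) = 196000 / 458.959346 = 427.0531

A$427.05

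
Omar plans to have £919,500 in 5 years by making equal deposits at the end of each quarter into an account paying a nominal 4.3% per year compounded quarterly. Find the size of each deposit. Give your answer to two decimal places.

i = 0.043/4 = 0.01075 per quarter; n = 5·4 = 20.
FV-annuity factor = 22.180473; PMT = 919500 / 22.180473 = 41,455.3830

£41,455.38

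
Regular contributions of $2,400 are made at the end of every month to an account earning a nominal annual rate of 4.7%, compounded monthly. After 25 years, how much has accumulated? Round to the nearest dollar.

With 12 periods per year: i = 0.00391667, n = 300.
FV = PMT · [(1+i)^n − 1] / i = 2400 · 569.545471 = 1,366,909.1309

$1,366,909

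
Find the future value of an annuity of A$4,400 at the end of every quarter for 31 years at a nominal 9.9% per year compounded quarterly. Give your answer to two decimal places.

A$3,507,756.20

Periodic rate i = 0.099/4 = 0.02475; n = 31 × 4 = 124 periods.
FV = 4400 × [(1+0.02475)^124 − 1] / 0.02475 = 4400 × 797.217319 = 3,507,756.2032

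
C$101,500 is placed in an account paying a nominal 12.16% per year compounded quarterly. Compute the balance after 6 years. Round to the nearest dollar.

i = 0.1216/4 = 0.0304 per quarter; n = 6·4 = 24.
101,500 × (1+0.0304)^24 = 101,500 × 2.051825 = 208,260.2774

C$208,260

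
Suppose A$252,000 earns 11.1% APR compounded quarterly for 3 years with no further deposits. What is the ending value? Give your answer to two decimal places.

With 4 periods per year: i = 0.02775, n = 12.
252,000 × (1+0.02775)^12 = 252,000 × 1.388832 = 349,985.7534

A$349,985.75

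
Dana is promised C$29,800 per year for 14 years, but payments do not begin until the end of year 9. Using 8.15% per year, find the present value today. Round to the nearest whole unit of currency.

PV at t=8 (ordinary 14-year annuity): 29800 × a(14|0.0815) = 29800 × 8.172891 = 243,552.1396
Discount back 8 years: 243,552.1396 × (1+0.0815)^(−8) = 243,552.1396 × 0.534303 = 130,130.6979

C$130,131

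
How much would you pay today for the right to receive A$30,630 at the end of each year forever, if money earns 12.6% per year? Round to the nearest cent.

A$243,095.24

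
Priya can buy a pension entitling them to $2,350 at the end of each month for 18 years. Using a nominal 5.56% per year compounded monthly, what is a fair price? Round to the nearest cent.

$320,325.69

Periodic rate i = 0.0556/12 = 0.00463333; n = 18 × 12 = 216 periods.
PV = PMT · [1 − (1+i)^(−n)] / i = 2350 · 136.308805 = 320,325.6927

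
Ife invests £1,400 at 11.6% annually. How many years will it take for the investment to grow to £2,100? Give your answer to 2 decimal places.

n = ln(2100/1400) / ln(1+0.116) = ln(1.50000) / 0.109751 = 3.6944 years

3.69 years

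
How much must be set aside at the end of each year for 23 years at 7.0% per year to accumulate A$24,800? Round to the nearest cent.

FV-annuity factor = 53.436141; PMT = 24800 / 53.436141 = 464.1054

A$464.11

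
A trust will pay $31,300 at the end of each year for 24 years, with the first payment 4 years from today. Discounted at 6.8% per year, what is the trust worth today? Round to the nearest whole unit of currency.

$299,939

Value one period before first payment (t=3): 31300 × [1 − (1+0.068)^(−24)] / 0.068 = 31300 × 11.673521 = 365,381.1921
Discount back 3 years: 365,381.1921 × (1+0.068)^(−3) = 365,381.1921 × 0.820892 = 299,938.6485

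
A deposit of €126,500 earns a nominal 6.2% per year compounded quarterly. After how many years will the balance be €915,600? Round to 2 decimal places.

32.17 years

Periodic rate i = 0.062/4 = 0.0155.
(1+i)^n = 915600/126500 = 7.23794, so n = ln 7.23794 / ln 1.0155 = 128.6863 quarters
= 128.6863/4 years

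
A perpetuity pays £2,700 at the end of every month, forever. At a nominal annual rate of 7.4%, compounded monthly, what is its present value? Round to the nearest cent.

£437,837.84

Periodic rate i = 0.074/12 = 0.00616667.
PV = C/r = 2700/0.00616667 = 437,837.8378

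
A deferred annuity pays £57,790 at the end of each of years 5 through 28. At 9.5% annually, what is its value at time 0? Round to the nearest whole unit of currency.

Value one period before first payment (t=4): 57790 × [1 − (1+0.095)^(−24)] / 0.095 = 57790 × 9.334148 = 539,420.3890
PV₀ = 539,420.3890 / (1+0.095)^4 = 539,420.3890 / 1.437661 = 375,206.9560

£375,207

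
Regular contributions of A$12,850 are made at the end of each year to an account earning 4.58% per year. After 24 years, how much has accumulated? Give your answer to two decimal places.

A$541,305.76

FV = 12850 × [(1+0.0458)^24 − 1] / 0.0458 = 12850 × 42.124962 = 541,305.7614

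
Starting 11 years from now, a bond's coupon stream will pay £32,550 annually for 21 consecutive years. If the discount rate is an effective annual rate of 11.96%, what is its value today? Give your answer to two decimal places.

Value one period before first payment (t=10): 32550 × [1 − (1+0.1196)^(−21)] / 0.1196 = 32550 × 7.581467 = 246,776.7518
PV₀ = 246,776.7518 / (1+0.1196)^10 = 246,776.7518 / 3.094774 = 79,739.8374

£79,739.84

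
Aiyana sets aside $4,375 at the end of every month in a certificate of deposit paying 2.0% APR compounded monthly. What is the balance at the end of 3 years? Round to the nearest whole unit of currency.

Periodic rate i = 0.02/12 = 0.00166667; n = 3 × 12 = 36 periods.
FV = 4375 × [(1+0.00166667)^36 − 1] / 0.00166667 = 4375 × 37.070109 = 162,181.7268

$162,182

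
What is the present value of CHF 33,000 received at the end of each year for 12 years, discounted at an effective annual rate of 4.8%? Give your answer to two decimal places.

PV = PMT · [1 − (1+i)^(−n)] / i = 33000 · 8.964081 = 295,814.6657

CHF 295,814.67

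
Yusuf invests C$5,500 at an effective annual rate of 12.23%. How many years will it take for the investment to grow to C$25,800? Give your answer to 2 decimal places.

13.40 years

(1+i)^n = 25800/5500 = 4.69091, so n = ln 4.69091 / ln 1.1223 = 13.3959 years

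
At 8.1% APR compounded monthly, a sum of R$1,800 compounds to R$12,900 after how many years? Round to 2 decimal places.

Periodic rate i = 0.081/12 = 0.00675.
n = ln(12900/1800) / ln(1+0.00675) = ln(7.16667) / 0.006727 = 292.7526 months
= 292.7526/12 years

24.40 years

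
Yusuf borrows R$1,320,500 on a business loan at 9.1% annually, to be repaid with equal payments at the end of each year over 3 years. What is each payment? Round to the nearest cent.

R$522,599.79

Annuity-PV factor = 2.526790; PMT = 1.3205e+06 / 2.526790 = 522,599.7932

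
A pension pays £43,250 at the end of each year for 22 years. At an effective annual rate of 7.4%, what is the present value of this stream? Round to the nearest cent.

£462,935.98

PV = PMT · [1 − (1+i)^(−n)] / i = 43250 · 10.703722 = 462,935.9782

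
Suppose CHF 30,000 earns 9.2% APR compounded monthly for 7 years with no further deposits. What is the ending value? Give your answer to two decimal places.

With 12 periods per year: i = 0.00766667, n = 84.
FV = 30,000 × (1 + 0.00766667)^84 = 56,982.3323

CHF 56,982.33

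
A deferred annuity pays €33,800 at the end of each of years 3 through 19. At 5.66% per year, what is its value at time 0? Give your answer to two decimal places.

€325,111.21

PV at t=2 (ordinary 17-year annuity): 33800 × a(17|0.0566) = 33800 × 10.738323 = 362,955.3105
Discount back 2 years: 362,955.3105 × (1+0.0566)^(−2) = 362,955.3105 × 0.895733 = 325,111.2084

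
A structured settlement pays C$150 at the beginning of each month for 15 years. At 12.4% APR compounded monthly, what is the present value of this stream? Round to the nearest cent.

Periodic rate i = 0.124/12 = 0.0103333; n = 15 × 12 = 180 periods.
PV = PMT · [1 − (1+i)^(−n)] / i × (1+i) = 150 · 82.407461 = 12,361.1191
(annuity-due: payments at period start, so ×(1+i).)

C$12,361.12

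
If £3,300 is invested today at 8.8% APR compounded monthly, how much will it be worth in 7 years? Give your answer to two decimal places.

£6,096.26

i = 0.088/12 = 0.00733333 per month; n = 7·12 = 84.
FV = PV·(1+i)^n = 3,300 × 1.847350 = 6,096.2558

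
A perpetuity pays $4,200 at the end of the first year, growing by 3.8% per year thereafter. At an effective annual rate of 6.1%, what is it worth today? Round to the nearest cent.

PV = PMT / (i − g) = 4200 / (0.061 − 0.038) = 4200 / 0.023000 = 182,608.6957

$182,608.70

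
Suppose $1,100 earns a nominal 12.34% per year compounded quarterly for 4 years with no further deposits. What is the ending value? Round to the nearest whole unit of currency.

i = 0.1234/4 = 0.03085 per quarter; n = 4·4 = 16.
1,100 × (1+0.03085)^16 = 1,100 × 1.626026 = 1,788.6291

$1,789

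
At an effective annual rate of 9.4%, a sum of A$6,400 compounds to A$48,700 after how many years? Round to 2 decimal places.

(1+i)^n = 48700/6400 = 7.60938, so n = ln 7.60938 / ln 1.094 = 22.5887 years

22.59 years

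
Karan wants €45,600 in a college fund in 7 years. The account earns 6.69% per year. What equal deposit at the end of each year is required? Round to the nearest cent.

€5,319.36

PMT = 45600 / ( [(1+0.0669)^7 − 1] / 0.0669 ) = 45600 / 8.572456 = 5,319.3623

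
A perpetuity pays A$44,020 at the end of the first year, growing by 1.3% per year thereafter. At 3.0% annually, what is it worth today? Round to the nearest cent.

A$2,589,411.76

PV = D₁/(r − g) = 44020/(0.03 − 0.013) = 2,589,411.7647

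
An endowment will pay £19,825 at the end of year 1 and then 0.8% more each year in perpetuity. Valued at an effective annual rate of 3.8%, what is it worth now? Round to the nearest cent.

£660,833.33

PV = PMT / (i − g) = 19825 / (0.038 − 0.008) = 19825 / 0.030000 = 660,833.3333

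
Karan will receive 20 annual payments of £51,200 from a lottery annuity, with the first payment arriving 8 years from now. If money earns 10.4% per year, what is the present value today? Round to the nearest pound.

Value one period before first payment (t=7): 51200 × [1 − (1+0.104)^(−20)] / 0.104 = 51200 × 8.286200 = 424,253.4577
Discount back 7 years: 424,253.4577 × (1+0.104)^(−7) = 424,253.4577 × 0.500284 = 212,247.1546

£212,247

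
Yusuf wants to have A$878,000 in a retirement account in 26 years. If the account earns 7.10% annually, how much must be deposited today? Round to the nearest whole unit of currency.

PV = FV·(1+i)^(−n) = 878,000 × 0.168064 = 147,559.8735

A$147,560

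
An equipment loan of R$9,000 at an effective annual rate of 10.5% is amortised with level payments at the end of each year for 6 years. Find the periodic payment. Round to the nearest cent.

PMT = 9000 / ( [1 − (1+0.105)^(−6)] / 0.105 ) = 9000 / 4.292179 = 2,096.8369

R$2,096.84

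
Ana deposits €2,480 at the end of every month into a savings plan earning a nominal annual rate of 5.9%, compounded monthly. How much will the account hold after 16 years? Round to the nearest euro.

€789,045

Periodic rate i = 0.059/12 = 0.00491667; n = 16 × 12 = 192 periods.
FV = 2480 × [(1+0.00491667)^192 − 1] / 0.00491667 = 2480 × 318.163429 = 789,045.3041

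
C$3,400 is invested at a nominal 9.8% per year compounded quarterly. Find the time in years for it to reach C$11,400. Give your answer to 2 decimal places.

Periodic rate i = 0.098/4 = 0.0245.
n = ln(11400/3400) / ln(1+0.0245) = ln(3.35294) / 0.024205 = 49.9836 quarters
= 49.9836/4 years

12.50 years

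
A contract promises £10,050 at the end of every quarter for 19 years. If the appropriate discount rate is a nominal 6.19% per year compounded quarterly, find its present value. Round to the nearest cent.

With 4 periods per year: i = 0.015475, n = 76.
PV = 10050 × [1 − (1+0.015475)^(−76)] / 0.015475 = 10050 × 44.505940 = 447,284.7000

£447,284.70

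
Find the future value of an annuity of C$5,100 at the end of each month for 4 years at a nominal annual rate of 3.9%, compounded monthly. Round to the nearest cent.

Periodic rate i = 0.039/12 = 0.00325; n = 4 × 12 = 48 periods.
Accumulation factor s(48|0.00325) = 51.855564; FV = 5100 × 51.855564 = 264,463.3771

C$264,463.38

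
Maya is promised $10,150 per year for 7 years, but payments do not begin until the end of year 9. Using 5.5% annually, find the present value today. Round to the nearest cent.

$37,585.60

PV at t=8 (ordinary 7-year annuity): 10150 × a(7|0.055) = 10150 × 5.682967 = 57,682.1162
Discount back 8 years: 57,682.1162 × (1+0.055)^(−8) = 57,682.1162 × 0.651599 = 37,585.6018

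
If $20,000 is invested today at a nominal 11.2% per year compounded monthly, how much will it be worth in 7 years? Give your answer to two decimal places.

Periodic rate i = 0.112/12 = 0.00933333; n = 7 × 12 = 84 periods.
FV = 20,000 × (1 + 0.00933333)^84 = 43,645.3267

$43,645.33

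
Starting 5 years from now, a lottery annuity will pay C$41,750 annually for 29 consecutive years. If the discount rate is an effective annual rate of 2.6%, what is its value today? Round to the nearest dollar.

PV at t=4 (ordinary 29-year annuity): 41750 × a(29|0.026) = 41750 × 20.190922 = 842,971.0136
PV₀ = 842,971.0136 / (1+0.026)^4 = 842,971.0136 / 1.108127 = 760,717.1339

C$760,717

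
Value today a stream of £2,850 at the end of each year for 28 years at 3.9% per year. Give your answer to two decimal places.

PV = 2850 × [1 − (1+0.039)^(−28)] / 0.039 = 2850 × 16.856869 = 48,042.0772

£48,042.08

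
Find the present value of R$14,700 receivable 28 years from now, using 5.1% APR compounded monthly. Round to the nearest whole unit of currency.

With 12 periods per year: i = 0.00425, n = 336.
Discount factor = (1+0.00425)^(−336) = 0.240515; PV = 14,700 × 0.240515 = 3,535.5661

R$3,536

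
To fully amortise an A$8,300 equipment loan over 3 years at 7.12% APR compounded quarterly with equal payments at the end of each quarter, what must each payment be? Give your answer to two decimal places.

Periodic rate i = 0.0712/4 = 0.0178; n = 3 × 4 = 12 periods.
Annuity-PV factor = 10.719649; PMT = 8300 / 10.719649 = 774.2791

A$774.28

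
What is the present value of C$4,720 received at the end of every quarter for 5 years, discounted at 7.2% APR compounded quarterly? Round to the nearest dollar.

C$78,689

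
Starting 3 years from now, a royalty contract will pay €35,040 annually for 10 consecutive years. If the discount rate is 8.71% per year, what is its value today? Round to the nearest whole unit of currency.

€192,737

Value one period before first payment (t=2): 35040 × [1 − (1+0.0871)^(−10)] / 0.0871 = 35040 × 6.500396 = 227,773.8883
PV₀ = 227,773.8883 / (1+0.0871)^2 = 227,773.8883 / 1.181786 = 192,736.9331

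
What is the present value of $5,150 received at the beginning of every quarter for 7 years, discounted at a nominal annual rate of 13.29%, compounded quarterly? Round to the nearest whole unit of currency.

$96,021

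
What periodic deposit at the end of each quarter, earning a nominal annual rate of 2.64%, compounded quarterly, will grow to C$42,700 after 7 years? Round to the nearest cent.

C$1,393.44

Periodic rate i = 0.0264/4 = 0.0066; n = 7 × 4 = 28 periods.
FV-annuity factor = 30.643580; PMT = 42700 / 30.643580 = 1,393.4403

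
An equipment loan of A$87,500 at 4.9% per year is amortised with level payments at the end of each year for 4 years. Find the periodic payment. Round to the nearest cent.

A$24,618.74

PMT = 87500 / ( [1 − (1+0.049)^(−4)] / 0.049 ) = 87500 / 3.554203 = 24,618.7405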